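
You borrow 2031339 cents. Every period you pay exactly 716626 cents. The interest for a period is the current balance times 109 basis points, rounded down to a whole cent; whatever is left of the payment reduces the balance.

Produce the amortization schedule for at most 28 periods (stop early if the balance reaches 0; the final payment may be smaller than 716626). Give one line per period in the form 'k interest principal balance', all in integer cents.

1. interest=⌊2031339·109/10000⌋=22141; principal=716626-22141=694485; balance=2031339-694485=1336854
2. interest=⌊1336854·109/10000⌋=14571; principal=716626-14571=702055; balance=1336854-702055=634799
3. interest=⌊634799·109/10000⌋=6919; principal=min(716626-6919,634799)=634799; balance=634799-634799=0

1 22141 694485 1336854
2 14571 702055 634799
3 6919 634799 0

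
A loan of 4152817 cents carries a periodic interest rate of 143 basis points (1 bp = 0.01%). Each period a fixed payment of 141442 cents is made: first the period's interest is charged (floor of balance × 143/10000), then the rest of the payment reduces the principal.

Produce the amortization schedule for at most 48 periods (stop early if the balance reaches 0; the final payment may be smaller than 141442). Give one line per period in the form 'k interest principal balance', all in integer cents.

1 59385 82057 4070760
2 58211 83231 3987529
3 57021 84421 3903108
4 55814 85628 3817480
5 54589 86853 3730627
6 53347 88095 3642532
7 52088 89354 3553178
8 50810 90632 3462546
9 49514 91928 3370618
10 48199 93243 3277375
11 46866 94576 3182799
12 45514 95928 3086871
13 44142 97300 2989571
14 42750 98692 2890879
15 41339 100103 2790776
16 39908 101534 2689242
17 38456 102986 2586256
18 36983 104459 2481797
19 35489 105953 2375844
20 33974 107468 2268376
21 32437 109005 2159371
22 30879 110563 2048808
23 29297 112145 1936663
24 27694 113748 1822915
25 26067 115375 1707540
26 24417 117025 1590515
27 22744 118698 1471817
28 21046 120396 1351421
29 19325 122117 1229304
30 17579 123863 1105441
31 15807 125635 979806
32 14011 127431 852375
33 12188 129254 723121
34 10340 131102 592019
35 8465 132977 459042
36 6564 134878 324164
37 4635 136807 187357
38 2679 138763 48594
39 694 48594 0

1. interest=⌊4152817·143/10000⌋=59385; principal=141442-59385=82057; balance=4152817-82057=4070760
2. interest=⌊4070760·143/10000⌋=58211; principal=141442-58211=83231; balance=4070760-83231=3987529
3. interest=⌊3987529·143/10000⌋=57021; principal=141442-57021=84421; balance=3987529-84421=3903108
4. interest=⌊3903108·143/10000⌋=55814; principal=141442-55814=85628; balance=3903108-85628=3817480
5. interest=⌊3817480·143/10000⌋=54589; principal=141442-54589=86853; balance=3817480-86853=3730627
6. interest=⌊3730627·143/10000⌋=53347; principal=141442-53347=88095; balance=3730627-88095=3642532
7. interest=⌊3642532·143/10000⌋=52088; principal=141442-52088=89354; balance=3642532-89354=3553178
8. interest=⌊3553178·143/10000⌋=50810; principal=141442-50810=90632; balance=3553178-90632=3462546
9. interest=⌊3462546·143/10000⌋=49514; principal=141442-49514=91928; balance=3462546-91928=3370618
10. interest=⌊3370618·143/10000⌋=48199; principal=141442-48199=93243; balance=3370618-93243=3277375
11. interest=⌊3277375·143/10000⌋=46866; principal=141442-46866=94576; balance=3277375-94576=3182799
12. interest=⌊3182799·143/10000⌋=45514; principal=141442-45514=95928; balance=3182799-95928=3086871
13. interest=⌊3086871·143/10000⌋=44142; principal=141442-44142=97300; balance=3086871-97300=2989571
14. interest=⌊2989571·143/10000⌋=42750; principal=141442-42750=98692; balance=2989571-98692=2890879
15. interest=⌊2890879·143/10000⌋=41339; principal=141442-41339=100103; balance=2890879-100103=2790776
16. interest=⌊2790776·143/10000⌋=39908; principal=141442-39908=101534; balance=2790776-101534=2689242
17. interest=⌊2689242·143/10000⌋=38456; principal=141442-38456=102986; balance=2689242-102986=2586256
18. interest=⌊2586256·143/10000⌋=36983; principal=141442-36983=104459; balance=2586256-104459=2481797
19. interest=⌊2481797·143/10000⌋=35489; principal=141442-35489=105953; balance=2481797-105953=2375844
20. interest=⌊2375844·143/10000⌋=33974; principal=141442-33974=107468; balance=2375844-107468=2268376
21. interest=⌊2268376·143/10000⌋=32437; principal=141442-32437=109005; balance=2268376-109005=2159371
22. interest=⌊2159371·143/10000⌋=30879; principal=141442-30879=110563; balance=2159371-110563=2048808
23. interest=⌊2048808·143/10000⌋=29297; principal=141442-29297=112145; balance=2048808-112145=1936663
24. interest=⌊1936663·143/10000⌋=27694; principal=141442-27694=113748; balance=1936663-113748=1822915
25. interest=⌊1822915·143/10000⌋=26067; principal=141442-26067=115375; balance=1822915-115375=1707540
26. interest=⌊1707540·143/10000⌋=24417; principal=141442-24417=117025; balance=1707540-117025=1590515
27. interest=⌊1590515·143/10000⌋=22744; principal=141442-22744=118698; balance=1590515-118698=1471817
28. interest=⌊1471817·143/10000⌋=21046; principal=141442-21046=120396; balance=1471817-120396=1351421
29. interest=⌊1351421·143/10000⌋=19325; principal=141442-19325=122117; balance=1351421-122117=1229304
30. interest=⌊1229304·143/10000⌋=17579; principal=141442-17579=123863; balance=1229304-123863=1105441
31. interest=⌊1105441·143/10000⌋=15807; principal=141442-15807=125635; balance=1105441-125635=979806
32. interest=⌊979806·143/10000⌋=14011; principal=141442-14011=127431; balance=979806-127431=852375
33. interest=⌊852375·143/10000⌋=12188; principal=141442-12188=129254; balance=852375-129254=723121
34. interest=⌊723121·143/10000⌋=10340; principal=141442-10340=131102; balance=723121-131102=592019
35. interest=⌊592019·143/10000⌋=8465; principal=141442-8465=132977; balance=592019-132977=459042
36. interest=⌊459042·143/10000⌋=6564; principal=141442-6564=134878; balance=459042-134878=324164
37. interest=⌊324164·143/10000⌋=4635; principal=141442-4635=136807; balance=324164-136807=187357
38. interest=⌊187357·143/10000⌋=2679; principal=141442-2679=138763; balance=187357-138763=48594
39. interest=⌊48594·143/10000⌋=694; principal=min(141442-694,48594)=48594; balance=48594-48594=0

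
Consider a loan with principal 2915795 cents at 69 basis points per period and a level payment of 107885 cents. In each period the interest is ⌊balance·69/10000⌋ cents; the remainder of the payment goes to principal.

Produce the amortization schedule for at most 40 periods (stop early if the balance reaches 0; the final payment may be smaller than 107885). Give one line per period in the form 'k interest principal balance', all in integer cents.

1 20118 87767 2828028
2 19513 88372 2739656
3 18903 88982 2650674
4 18289 89596 2561078
5 17671 90214 2470864
6 17048 90837 2380027
7 16422 91463 2288564
8 15791 92094 2196470
9 15155 92730 2103740
10 14515 93370 2010370
11 13871 94014 1916356
12 13222 94663 1821693
13 12569 95316 1726377
14 11912 95973 1630404
15 11249 96636 1533768
16 10582 97303 1436465
17 9911 97974 1338491
18 9235 98650 1239841
19 8554 99331 1140510
20 7869 100016 1040494
21 7179 100706 939788
22 6484 101401 838387
23 5784 102101 736286
24 5080 102805 633481
25 4371 103514 529967
26 3656 104229 425738
27 2937 104948 320790
28 2213 105672 215118
29 1484 106401 108717
30 750 107135 1582
31 10 1582 0

1. interest=⌊2915795·69/10000⌋=20118; principal=107885-20118=87767; balance=2915795-87767=2828028
2. interest=⌊2828028·69/10000⌋=19513; principal=107885-19513=88372; balance=2828028-88372=2739656
3. interest=⌊2739656·69/10000⌋=18903; principal=107885-18903=88982; balance=2739656-88982=2650674
4. interest=⌊2650674·69/10000⌋=18289; principal=107885-18289=89596; balance=2650674-89596=2561078
5. interest=⌊2561078·69/10000⌋=17671; principal=107885-17671=90214; balance=2561078-90214=2470864
6. interest=⌊2470864·69/10000⌋=17048; principal=107885-17048=90837; balance=2470864-90837=2380027
7. interest=⌊2380027·69/10000⌋=16422; principal=107885-16422=91463; balance=2380027-91463=2288564
8. interest=⌊2288564·69/10000⌋=15791; principal=107885-15791=92094; balance=2288564-92094=2196470
9. interest=⌊2196470·69/10000⌋=15155; principal=107885-15155=92730; balance=2196470-92730=2103740
10. interest=⌊2103740·69/10000⌋=14515; principal=107885-14515=93370; balance=2103740-93370=2010370
11. interest=⌊2010370·69/10000⌋=13871; principal=107885-13871=94014; balance=2010370-94014=1916356
12. interest=⌊1916356·69/10000⌋=13222; principal=107885-13222=94663; balance=1916356-94663=1821693
13. interest=⌊1821693·69/10000⌋=12569; principal=107885-12569=95316; balance=1821693-95316=1726377
14. interest=⌊1726377·69/10000⌋=11912; principal=107885-11912=95973; balance=1726377-95973=1630404
15. interest=⌊1630404·69/10000⌋=11249; principal=107885-11249=96636; balance=1630404-96636=1533768
16. interest=⌊1533768·69/10000⌋=10582; principal=107885-10582=97303; balance=1533768-97303=1436465
17. interest=⌊1436465·69/10000⌋=9911; principal=107885-9911=97974; balance=1436465-97974=1338491
18. interest=⌊1338491·69/10000⌋=9235; principal=107885-9235=98650; balance=1338491-98650=1239841
19. interest=⌊1239841·69/10000⌋=8554; principal=107885-8554=99331; balance=1239841-99331=1140510
20. interest=⌊1140510·69/10000⌋=7869; principal=107885-7869=100016; balance=1140510-100016=1040494
21. interest=⌊1040494·69/10000⌋=7179; principal=107885-7179=100706; balance=1040494-100706=939788
22. interest=⌊939788·69/10000⌋=6484; principal=107885-6484=101401; balance=939788-101401=838387
23. interest=⌊838387·69/10000⌋=5784; principal=107885-5784=102101; balance=838387-102101=736286
24. interest=⌊736286·69/10000⌋=5080; principal=107885-5080=102805; balance=736286-102805=633481
25. interest=⌊633481·69/10000⌋=4371; principal=107885-4371=103514; balance=633481-103514=529967
26. interest=⌊529967·69/10000⌋=3656; principal=107885-3656=104229; balance=529967-104229=425738
27. interest=⌊425738·69/10000⌋=2937; principal=107885-2937=104948; balance=425738-104948=320790
28. interest=⌊320790·69/10000⌋=2213; principal=107885-2213=105672; balance=320790-105672=215118
29. interest=⌊215118·69/10000⌋=1484; principal=107885-1484=106401; balance=215118-106401=108717
30. interest=⌊108717·69/10000⌋=750; principal=107885-750=107135; balance=108717-107135=1582
31. interest=⌊1582·69/10000⌋=10; principal=min(107885-10,1582)=1582; balance=1582-1582=0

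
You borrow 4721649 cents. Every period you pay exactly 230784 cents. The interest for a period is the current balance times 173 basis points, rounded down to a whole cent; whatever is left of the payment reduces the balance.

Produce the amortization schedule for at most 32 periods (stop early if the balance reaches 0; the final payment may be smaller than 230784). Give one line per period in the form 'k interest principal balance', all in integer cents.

1. interest=⌊4721649·173/10000⌋=81684; principal=230784-81684=149100; balance=4721649-149100=4572549
2. interest=⌊4572549·173/10000⌋=79105; principal=230784-79105=151679; balance=4572549-151679=4420870
3. interest=⌊4420870·173/10000⌋=76481; principal=230784-76481=154303; balance=4420870-154303=4266567
4. interest=⌊4266567·173/10000⌋=73811; principal=230784-73811=156973; balance=4266567-156973=4109594
5. interest=⌊4109594·173/10000⌋=71095; principal=230784-71095=159689; balance=4109594-159689=3949905
6. interest=⌊3949905·173/10000⌋=68333; principal=230784-68333=162451; balance=3949905-162451=3787454
7. interest=⌊3787454·173/10000⌋=65522; principal=230784-65522=165262; balance=3787454-165262=3622192
8. interest=⌊3622192·173/10000⌋=62663; principal=230784-62663=168121; balance=3622192-168121=3454071
9. interest=⌊3454071·173/10000⌋=59755; principal=230784-59755=171029; balance=3454071-171029=3283042
10. interest=⌊3283042·173/10000⌋=56796; principal=230784-56796=173988; balance=3283042-173988=3109054
11. interest=⌊3109054·173/10000⌋=53786; principal=230784-53786=176998; balance=3109054-176998=2932056
12. interest=⌊2932056·173/10000⌋=50724; principal=230784-50724=180060; balance=2932056-180060=2751996
13. interest=⌊2751996·173/10000⌋=47609; principal=230784-47609=183175; balance=2751996-183175=2568821
14. interest=⌊2568821·173/10000⌋=44440; principal=230784-44440=186344; balance=2568821-186344=2382477
15. interest=⌊2382477·173/10000⌋=41216; principal=230784-41216=189568; balance=2382477-189568=2192909
16. interest=⌊2192909·173/10000⌋=37937; principal=230784-37937=192847; balance=2192909-192847=2000062
17. interest=⌊2000062·173/10000⌋=34601; principal=230784-34601=196183; balance=2000062-196183=1803879
18. interest=⌊1803879·173/10000⌋=31207; principal=230784-31207=199577; balance=1803879-199577=1604302
19. interest=⌊1604302·173/10000⌋=27754; principal=230784-27754=203030; balance=1604302-203030=1401272
20. interest=⌊1401272·173/10000⌋=24242; principal=230784-24242=206542; balance=1401272-206542=1194730
21. interest=⌊1194730·173/10000⌋=20668; principal=230784-20668=210116; balance=1194730-210116=984614
22. interest=⌊984614·173/10000⌋=17033; principal=230784-17033=213751; balance=984614-213751=770863
23. interest=⌊770863·173/10000⌋=13335; principal=230784-13335=217449; balance=770863-217449=553414
24. interest=⌊553414·173/10000⌋=9574; principal=230784-9574=221210; balance=553414-221210=332204
25. interest=⌊332204·173/10000⌋=5747; principal=230784-5747=225037; balance=332204-225037=107167
26. interest=⌊107167·173/10000⌋=1853; principal=min(230784-1853,107167)=107167; balance=107167-107167=0

1 81684 149100 4572549
2 79105 151679 4420870
3 76481 154303 4266567
4 73811 156973 4109594
5 71095 159689 3949905
6 68333 162451 3787454
7 65522 165262 3622192
8 62663 168121 3454071
9 59755 171029 3283042
10 56796 173988 3109054
11 53786 176998 2932056
12 50724 180060 2751996
13 47609 183175 2568821
14 44440 186344 2382477
15 41216 189568 2192909
16 37937 192847 2000062
17 34601 196183 1803879
18 31207 199577 1604302
19 27754 203030 1401272
20 24242 206542 1194730
21 20668 210116 984614
22 17033 213751 770863
23 13335 217449 553414
24 9574 221210 332204
25 5747 225037 107167
26 1853 107167 0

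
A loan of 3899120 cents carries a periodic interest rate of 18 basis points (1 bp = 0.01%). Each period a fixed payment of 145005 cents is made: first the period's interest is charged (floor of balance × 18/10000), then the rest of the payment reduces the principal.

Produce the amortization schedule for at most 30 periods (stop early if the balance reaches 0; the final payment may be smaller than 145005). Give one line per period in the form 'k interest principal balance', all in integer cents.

1. interest=⌊3899120·18/10000⌋=7018; principal=145005-7018=137987; balance=3899120-137987=3761133
2. interest=⌊3761133·18/10000⌋=6770; principal=145005-6770=138235; balance=3761133-138235=3622898
3. interest=⌊3622898·18/10000⌋=6521; principal=145005-6521=138484; balance=3622898-138484=3484414
4. interest=⌊3484414·18/10000⌋=6271; principal=145005-6271=138734; balance=3484414-138734=3345680
5. interest=⌊3345680·18/10000⌋=6022; principal=145005-6022=138983; balance=3345680-138983=3206697
6. interest=⌊3206697·18/10000⌋=5772; principal=145005-5772=139233; balance=3206697-139233=3067464
7. interest=⌊3067464·18/10000⌋=5521; principal=145005-5521=139484; balance=3067464-139484=2927980
8. interest=⌊2927980·18/10000⌋=5270; principal=145005-5270=139735; balance=2927980-139735=2788245
9. interest=⌊2788245·18/10000⌋=5018; principal=145005-5018=139987; balance=2788245-139987=2648258
10. interest=⌊2648258·18/10000⌋=4766; principal=145005-4766=140239; balance=2648258-140239=2508019
11. interest=⌊2508019·18/10000⌋=4514; principal=145005-4514=140491; balance=2508019-140491=2367528
12. interest=⌊2367528·18/10000⌋=4261; principal=145005-4261=140744; balance=2367528-140744=2226784
13. interest=⌊2226784·18/10000⌋=4008; principal=145005-4008=140997; balance=2226784-140997=2085787
14. interest=⌊2085787·18/10000⌋=3754; principal=145005-3754=141251; balance=2085787-141251=1944536
15. interest=⌊1944536·18/10000⌋=3500; principal=145005-3500=141505; balance=1944536-141505=1803031
16. interest=⌊1803031·18/10000⌋=3245; principal=145005-3245=141760; balance=1803031-141760=1661271
17. interest=⌊1661271·18/10000⌋=2990; principal=145005-2990=142015; balance=1661271-142015=1519256
18. interest=⌊1519256·18/10000⌋=2734; principal=145005-2734=142271; balance=1519256-142271=1376985
19. interest=⌊1376985·18/10000⌋=2478; principal=145005-2478=142527; balance=1376985-142527=1234458
20. interest=⌊1234458·18/10000⌋=2222; principal=145005-2222=142783; balance=1234458-142783=1091675
21. interest=⌊1091675·18/10000⌋=1965; principal=145005-1965=143040; balance=1091675-143040=948635
22. interest=⌊948635·18/10000⌋=1707; principal=145005-1707=143298; balance=948635-143298=805337
23. interest=⌊805337·18/10000⌋=1449; principal=145005-1449=143556; balance=805337-143556=661781
24. interest=⌊661781·18/10000⌋=1191; principal=145005-1191=143814; balance=661781-143814=517967
25. interest=⌊517967·18/10000⌋=932; principal=145005-932=144073; balance=517967-144073=373894
26. interest=⌊373894·18/10000⌋=673; principal=145005-673=144332; balance=373894-144332=229562
27. interest=⌊229562·18/10000⌋=413; principal=145005-413=144592; balance=229562-144592=84970
28. interest=⌊84970·18/10000⌋=152; principal=min(145005-152,84970)=84970; balance=84970-84970=0

1 7018 137987 3761133
2 6770 138235 3622898
3 6521 138484 3484414
4 6271 138734 3345680
5 6022 138983 3206697
6 5772 139233 3067464
7 5521 139484 2927980
8 5270 139735 2788245
9 5018 139987 2648258
10 4766 140239 2508019
11 4514 140491 2367528
12 4261 140744 2226784
13 4008 140997 2085787
14 3754 141251 1944536
15 3500 141505 1803031
16 3245 141760 1661271
17 2990 142015 1519256
18 2734 142271 1376985
19 2478 142527 1234458
20 2222 142783 1091675
21 1965 143040 948635
22 1707 143298 805337
23 1449 143556 661781
24 1191 143814 517967
25 932 144073 373894
26 673 144332 229562
27 413 144592 84970
28 152 84970 0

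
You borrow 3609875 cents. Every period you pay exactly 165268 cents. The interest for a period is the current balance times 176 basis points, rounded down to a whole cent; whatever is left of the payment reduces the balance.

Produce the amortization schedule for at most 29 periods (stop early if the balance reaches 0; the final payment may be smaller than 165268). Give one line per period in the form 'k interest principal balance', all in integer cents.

1 63533 101735 3508140
2 61743 103525 3404615
3 59921 105347 3299268
4 58067 107201 3192067
5 56180 109088 3082979
6 54260 111008 2971971
7 52306 112962 2859009
8 50318 114950 2744059
9 48295 116973 2627086
10 46236 119032 2508054
11 44141 121127 2386927
12 42009 123259 2263668
13 39840 125428 2138240
14 37633 127635 2010605
15 35386 129882 1880723
16 33100 132168 1748555
17 30774 134494 1614061
18 28407 136861 1477200
19 25998 139270 1337930
20 23547 141721 1196209
21 21053 144215 1051994
22 18515 146753 905241
23 15932 149336 755905
24 13303 151965 603940
25 10629 154639 449301
26 7907 157361 291940
27 5138 160130 131810
28 2319 131810 0

1. interest=⌊3609875·176/10000⌋=63533; principal=165268-63533=101735; balance=3609875-101735=3508140
2. interest=⌊3508140·176/10000⌋=61743; principal=165268-61743=103525; balance=3508140-103525=3404615
3. interest=⌊3404615·176/10000⌋=59921; principal=165268-59921=105347; balance=3404615-105347=3299268
4. interest=⌊3299268·176/10000⌋=58067; principal=165268-58067=107201; balance=3299268-107201=3192067
5. interest=⌊3192067·176/10000⌋=56180; principal=165268-56180=109088; balance=3192067-109088=3082979
6. interest=⌊3082979·176/10000⌋=54260; principal=165268-54260=111008; balance=3082979-111008=2971971
7. interest=⌊2971971·176/10000⌋=52306; principal=165268-52306=112962; balance=2971971-112962=2859009
8. interest=⌊2859009·176/10000⌋=50318; principal=165268-50318=114950; balance=2859009-114950=2744059
9. interest=⌊2744059·176/10000⌋=48295; principal=165268-48295=116973; balance=2744059-116973=2627086
10. interest=⌊2627086·176/10000⌋=46236; principal=165268-46236=119032; balance=2627086-119032=2508054
11. interest=⌊2508054·176/10000⌋=44141; principal=165268-44141=121127; balance=2508054-121127=2386927
12. interest=⌊2386927·176/10000⌋=42009; principal=165268-42009=123259; balance=2386927-123259=2263668
13. interest=⌊2263668·176/10000⌋=39840; principal=165268-39840=125428; balance=2263668-125428=2138240
14. interest=⌊2138240·176/10000⌋=37633; principal=165268-37633=127635; balance=2138240-127635=2010605
15. interest=⌊2010605·176/10000⌋=35386; principal=165268-35386=129882; balance=2010605-129882=1880723
16. interest=⌊1880723·176/10000⌋=33100; principal=165268-33100=132168; balance=1880723-132168=1748555
17. interest=⌊1748555·176/10000⌋=30774; principal=165268-30774=134494; balance=1748555-134494=1614061
18. interest=⌊1614061·176/10000⌋=28407; principal=165268-28407=136861; balance=1614061-136861=1477200
19. interest=⌊1477200·176/10000⌋=25998; principal=165268-25998=139270; balance=1477200-139270=1337930
20. interest=⌊1337930·176/10000⌋=23547; principal=165268-23547=141721; balance=1337930-141721=1196209
21. interest=⌊1196209·176/10000⌋=21053; principal=165268-21053=144215; balance=1196209-144215=1051994
22. interest=⌊1051994·176/10000⌋=18515; principal=165268-18515=146753; balance=1051994-146753=905241
23. interest=⌊905241·176/10000⌋=15932; principal=165268-15932=149336; balance=905241-149336=755905
24. interest=⌊755905·176/10000⌋=13303; principal=165268-13303=151965; balance=755905-151965=603940
25. interest=⌊603940·176/10000⌋=10629; principal=165268-10629=154639; balance=603940-154639=449301
26. interest=⌊449301·176/10000⌋=7907; principal=165268-7907=157361; balance=449301-157361=291940
27. interest=⌊291940·176/10000⌋=5138; principal=165268-5138=160130; balance=291940-160130=131810
28. interest=⌊131810·176/10000⌋=2319; principal=min(165268-2319,131810)=131810; balance=131810-131810=0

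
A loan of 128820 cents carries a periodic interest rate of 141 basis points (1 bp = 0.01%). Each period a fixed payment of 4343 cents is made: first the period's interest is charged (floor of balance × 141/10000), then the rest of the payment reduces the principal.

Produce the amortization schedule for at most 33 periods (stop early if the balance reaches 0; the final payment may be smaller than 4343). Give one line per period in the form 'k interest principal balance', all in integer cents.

1 1816 2527 126293
2 1780 2563 123730
3 1744 2599 121131
4 1707 2636 118495
5 1670 2673 115822
6 1633 2710 113112
7 1594 2749 110363
8 1556 2787 107576
9 1516 2827 104749
10 1476 2867 101882
11 1436 2907 98975
12 1395 2948 96027
13 1353 2990 93037
14 1311 3032 90005
15 1269 3074 86931
16 1225 3118 83813
17 1181 3162 80651
18 1137 3206 77445
19 1091 3252 74193
20 1046 3297 70896
21 999 3344 67552
22 952 3391 64161
23 904 3439 60722
24 856 3487 57235
25 807 3536 53699
26 757 3586 50113
27 706 3637 46476
28 655 3688 42788
29 603 3740 39048
30 550 3793 35255
31 497 3846 31409
32 442 3901 27508
33 387 3956 23552

1. interest=⌊128820·141/10000⌋=1816; principal=4343-1816=2527; balance=128820-2527=126293
2. interest=⌊126293·141/10000⌋=1780; principal=4343-1780=2563; balance=126293-2563=123730
3. interest=⌊123730·141/10000⌋=1744; principal=4343-1744=2599; balance=123730-2599=121131
4. interest=⌊121131·141/10000⌋=1707; principal=4343-1707=2636; balance=121131-2636=118495
5. interest=⌊118495·141/10000⌋=1670; principal=4343-1670=2673; balance=118495-2673=115822
6. interest=⌊115822·141/10000⌋=1633; principal=4343-1633=2710; balance=115822-2710=113112
7. interest=⌊113112·141/10000⌋=1594; principal=4343-1594=2749; balance=113112-2749=110363
8. interest=⌊110363·141/10000⌋=1556; principal=4343-1556=2787; balance=110363-2787=107576
9. interest=⌊107576·141/10000⌋=1516; principal=4343-1516=2827; balance=107576-2827=104749
10. interest=⌊104749·141/10000⌋=1476; principal=4343-1476=2867; balance=104749-2867=101882
11. interest=⌊101882·141/10000⌋=1436; principal=4343-1436=2907; balance=101882-2907=98975
12. interest=⌊98975·141/10000⌋=1395; principal=4343-1395=2948; balance=98975-2948=96027
13. interest=⌊96027·141/10000⌋=1353; principal=4343-1353=2990; balance=96027-2990=93037
14. interest=⌊93037·141/10000⌋=1311; principal=4343-1311=3032; balance=93037-3032=90005
15. interest=⌊90005·141/10000⌋=1269; principal=4343-1269=3074; balance=90005-3074=86931
16. interest=⌊86931·141/10000⌋=1225; principal=4343-1225=3118; balance=86931-3118=83813
17. interest=⌊83813·141/10000⌋=1181; principal=4343-1181=3162; balance=83813-3162=80651
18. interest=⌊80651·141/10000⌋=1137; principal=4343-1137=3206; balance=80651-3206=77445
19. interest=⌊77445·141/10000⌋=1091; principal=4343-1091=3252; balance=77445-3252=74193
20. interest=⌊74193·141/10000⌋=1046; principal=4343-1046=3297; balance=74193-3297=70896
21. interest=⌊70896·141/10000⌋=999; principal=4343-999=3344; balance=70896-3344=67552
22. interest=⌊67552·141/10000⌋=952; principal=4343-952=3391; balance=67552-3391=64161
23. interest=⌊64161·141/10000⌋=904; principal=4343-904=3439; balance=64161-3439=60722
24. interest=⌊60722·141/10000⌋=856; principal=4343-856=3487; balance=60722-3487=57235
25. interest=⌊57235·141/10000⌋=807; principal=4343-807=3536; balance=57235-3536=53699
26. interest=⌊53699·141/10000⌋=757; principal=4343-757=3586; balance=53699-3586=50113
27. interest=⌊50113·141/10000⌋=706; principal=4343-706=3637; balance=50113-3637=46476
28. interest=⌊46476·141/10000⌋=655; principal=4343-655=3688; balance=46476-3688=42788
29. interest=⌊42788·141/10000⌋=603; principal=4343-603=3740; balance=42788-3740=39048
30. interest=⌊39048·141/10000⌋=550; principal=4343-550=3793; balance=39048-3793=35255
31. interest=⌊35255·141/10000⌋=497; principal=4343-497=3846; balance=35255-3846=31409
32. interest=⌊31409·141/10000⌋=442; principal=4343-442=3901; balance=31409-3901=27508
33. interest=⌊27508·141/10000⌋=387; principal=4343-387=3956; balance=27508-3956=23552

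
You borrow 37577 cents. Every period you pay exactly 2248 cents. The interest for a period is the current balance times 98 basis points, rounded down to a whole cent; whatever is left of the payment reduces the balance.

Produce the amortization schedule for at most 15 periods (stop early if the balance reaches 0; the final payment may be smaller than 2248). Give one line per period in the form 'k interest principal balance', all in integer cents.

1 368 1880 35697
2 349 1899 33798
3 331 1917 31881
4 312 1936 29945
5 293 1955 27990
6 274 1974 26016
7 254 1994 24022
8 235 2013 22009
9 215 2033 19976
10 195 2053 17923
11 175 2073 15850
12 155 2093 13757
13 134 2114 11643
14 114 2134 9509
15 93 2155 7354

1. interest=⌊37577·98/10000⌋=368; principal=2248-368=1880; balance=37577-1880=35697
2. interest=⌊35697·98/10000⌋=349; principal=2248-349=1899; balance=35697-1899=33798
3. interest=⌊33798·98/10000⌋=331; principal=2248-331=1917; balance=33798-1917=31881
4. interest=⌊31881·98/10000⌋=312; principal=2248-312=1936; balance=31881-1936=29945
5. interest=⌊29945·98/10000⌋=293; principal=2248-293=1955; balance=29945-1955=27990
6. interest=⌊27990·98/10000⌋=274; principal=2248-274=1974; balance=27990-1974=26016
7. interest=⌊26016·98/10000⌋=254; principal=2248-254=1994; balance=26016-1994=24022
8. interest=⌊24022·98/10000⌋=235; principal=2248-235=2013; balance=24022-2013=22009
9. interest=⌊22009·98/10000⌋=215; principal=2248-215=2033; balance=22009-2033=19976
10. interest=⌊19976·98/10000⌋=195; principal=2248-195=2053; balance=19976-2053=17923
11. interest=⌊17923·98/10000⌋=175; principal=2248-175=2073; balance=17923-2073=15850
12. interest=⌊15850·98/10000⌋=155; principal=2248-155=2093; balance=15850-2093=13757
13. interest=⌊13757·98/10000⌋=134; principal=2248-134=2114; balance=13757-2114=11643
14. interest=⌊11643·98/10000⌋=114; principal=2248-114=2134; balance=11643-2134=9509
15. interest=⌊9509·98/10000⌋=93; principal=2248-93=2155; balance=9509-2155=7354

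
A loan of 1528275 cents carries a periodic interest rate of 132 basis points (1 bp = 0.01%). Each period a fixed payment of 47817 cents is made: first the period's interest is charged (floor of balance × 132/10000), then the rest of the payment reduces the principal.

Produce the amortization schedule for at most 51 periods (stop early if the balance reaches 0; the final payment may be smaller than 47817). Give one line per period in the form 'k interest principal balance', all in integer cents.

1 20173 27644 1500631
2 19808 28009 1472622
3 19438 28379 1444243
4 19064 28753 1415490
5 18684 29133 1386357
6 18299 29518 1356839
7 17910 29907 1326932
8 17515 30302 1296630
9 17115 30702 1265928
10 16710 31107 1234821
11 16299 31518 1203303
12 15883 31934 1171369
13 15462 32355 1139014
14 15034 32783 1106231
15 14602 33215 1073016
16 14163 33654 1039362
17 13719 34098 1005264
18 13269 34548 970716
19 12813 35004 935712
20 12351 35466 900246
21 11883 35934 864312
22 11408 36409 827903
23 10928 36889 791014
24 10441 37376 753638
25 9948 37869 715769
26 9448 38369 677400
27 8941 38876 638524
28 8428 39389 599135
29 7908 39909 559226
30 7381 40436 518790
31 6848 40969 477821
32 6307 41510 436311
33 5759 42058 394253
34 5204 42613 351640
35 4641 43176 308464
36 4071 43746 264718
37 3494 44323 220395
38 2909 44908 175487
39 2316 45501 129986
40 1715 46102 83884
41 1107 46710 37174
42 490 37174 0

1. interest=⌊1528275·132/10000⌋=20173; principal=47817-20173=27644; balance=1528275-27644=1500631
2. interest=⌊1500631·132/10000⌋=19808; principal=47817-19808=28009; balance=1500631-28009=1472622
3. interest=⌊1472622·132/10000⌋=19438; principal=47817-19438=28379; balance=1472622-28379=1444243
4. interest=⌊1444243·132/10000⌋=19064; principal=47817-19064=28753; balance=1444243-28753=1415490
5. interest=⌊1415490·132/10000⌋=18684; principal=47817-18684=29133; balance=1415490-29133=1386357
6. interest=⌊1386357·132/10000⌋=18299; principal=47817-18299=29518; balance=1386357-29518=1356839
7. interest=⌊1356839·132/10000⌋=17910; principal=47817-17910=29907; balance=1356839-29907=1326932
8. interest=⌊1326932·132/10000⌋=17515; principal=47817-17515=30302; balance=1326932-30302=1296630
9. interest=⌊1296630·132/10000⌋=17115; principal=47817-17115=30702; balance=1296630-30702=1265928
10. interest=⌊1265928·132/10000⌋=16710; principal=47817-16710=31107; balance=1265928-31107=1234821
11. interest=⌊1234821·132/10000⌋=16299; principal=47817-16299=31518; balance=1234821-31518=1203303
12. interest=⌊1203303·132/10000⌋=15883; principal=47817-15883=31934; balance=1203303-31934=1171369
13. interest=⌊1171369·132/10000⌋=15462; principal=47817-15462=32355; balance=1171369-32355=1139014
14. interest=⌊1139014·132/10000⌋=15034; principal=47817-15034=32783; balance=1139014-32783=1106231
15. interest=⌊1106231·132/10000⌋=14602; principal=47817-14602=33215; balance=1106231-33215=1073016
16. interest=⌊1073016·132/10000⌋=14163; principal=47817-14163=33654; balance=1073016-33654=1039362
17. interest=⌊1039362·132/10000⌋=13719; principal=47817-13719=34098; balance=1039362-34098=1005264
18. interest=⌊1005264·132/10000⌋=13269; principal=47817-13269=34548; balance=1005264-34548=970716
19. interest=⌊970716·132/10000⌋=12813; principal=47817-12813=35004; balance=970716-35004=935712
20. interest=⌊935712·132/10000⌋=12351; principal=47817-12351=35466; balance=935712-35466=900246
21. interest=⌊900246·132/10000⌋=11883; principal=47817-11883=35934; balance=900246-35934=864312
22. interest=⌊864312·132/10000⌋=11408; principal=47817-11408=36409; balance=864312-36409=827903
23. interest=⌊827903·132/10000⌋=10928; principal=47817-10928=36889; balance=827903-36889=791014
24. interest=⌊791014·132/10000⌋=10441; principal=47817-10441=37376; balance=791014-37376=753638
25. interest=⌊753638·132/10000⌋=9948; principal=47817-9948=37869; balance=753638-37869=715769
26. interest=⌊715769·132/10000⌋=9448; principal=47817-9448=38369; balance=715769-38369=677400
27. interest=⌊677400·132/10000⌋=8941; principal=47817-8941=38876; balance=677400-38876=638524
28. interest=⌊638524·132/10000⌋=8428; principal=47817-8428=39389; balance=638524-39389=599135
29. interest=⌊599135·132/10000⌋=7908; principal=47817-7908=39909; balance=599135-39909=559226
30. interest=⌊559226·132/10000⌋=7381; principal=47817-7381=40436; balance=559226-40436=518790
31. interest=⌊518790·132/10000⌋=6848; principal=47817-6848=40969; balance=518790-40969=477821
32. interest=⌊477821·132/10000⌋=6307; principal=47817-6307=41510; balance=477821-41510=436311
33. interest=⌊436311·132/10000⌋=5759; principal=47817-5759=42058; balance=436311-42058=394253
34. interest=⌊394253·132/10000⌋=5204; principal=47817-5204=42613; balance=394253-42613=351640
35. interest=⌊351640·132/10000⌋=4641; principal=47817-4641=43176; balance=351640-43176=308464
36. interest=⌊308464·132/10000⌋=4071; principal=47817-4071=43746; balance=308464-43746=264718
37. interest=⌊264718·132/10000⌋=3494; principal=47817-3494=44323; balance=264718-44323=220395
38. interest=⌊220395·132/10000⌋=2909; principal=47817-2909=44908; balance=220395-44908=175487
39. interest=⌊175487·132/10000⌋=2316; principal=47817-2316=45501; balance=175487-45501=129986
40. interest=⌊129986·132/10000⌋=1715; principal=47817-1715=46102; balance=129986-46102=83884
41. interest=⌊83884·132/10000⌋=1107; principal=47817-1107=46710; balance=83884-46710=37174
42. interest=⌊37174·132/10000⌋=490; principal=min(47817-490,37174)=37174; balance=37174-37174=0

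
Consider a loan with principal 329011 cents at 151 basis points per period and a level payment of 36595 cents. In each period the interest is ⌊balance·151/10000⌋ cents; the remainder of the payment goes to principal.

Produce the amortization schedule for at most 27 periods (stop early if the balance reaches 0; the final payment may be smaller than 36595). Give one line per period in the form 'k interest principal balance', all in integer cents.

1 4968 31627 297384
2 4490 32105 265279
3 4005 32590 232689
4 3513 33082 199607
5 3014 33581 166026
6 2506 34089 131937
7 1992 34603 97334
8 1469 35126 62208
9 939 35656 26552
10 400 26552 0

1. interest=⌊329011·151/10000⌋=4968; principal=36595-4968=31627; balance=329011-31627=297384
2. interest=⌊297384·151/10000⌋=4490; principal=36595-4490=32105; balance=297384-32105=265279
3. interest=⌊265279·151/10000⌋=4005; principal=36595-4005=32590; balance=265279-32590=232689
4. interest=⌊232689·151/10000⌋=3513; principal=36595-3513=33082; balance=232689-33082=199607
5. interest=⌊199607·151/10000⌋=3014; principal=36595-3014=33581; balance=199607-33581=166026
6. interest=⌊166026·151/10000⌋=2506; principal=36595-2506=34089; balance=166026-34089=131937
7. interest=⌊131937·151/10000⌋=1992; principal=36595-1992=34603; balance=131937-34603=97334
8. interest=⌊97334·151/10000⌋=1469; principal=36595-1469=35126; balance=97334-35126=62208
9. interest=⌊62208·151/10000⌋=939; principal=36595-939=35656; balance=62208-35656=26552
10. interest=⌊26552·151/10000⌋=400; principal=min(36595-400,26552)=26552; balance=26552-26552=0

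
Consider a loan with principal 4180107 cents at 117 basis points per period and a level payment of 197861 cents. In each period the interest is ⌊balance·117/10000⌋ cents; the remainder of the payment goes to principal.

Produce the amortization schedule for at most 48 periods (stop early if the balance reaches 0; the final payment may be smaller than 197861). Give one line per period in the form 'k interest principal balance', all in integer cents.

1. interest=⌊4180107·117/10000⌋=48907; principal=197861-48907=148954; balance=4180107-148954=4031153
2. interest=⌊4031153·117/10000⌋=47164; principal=197861-47164=150697; balance=4031153-150697=3880456
3. interest=⌊3880456·117/10000⌋=45401; principal=197861-45401=152460; balance=3880456-152460=3727996
4. interest=⌊3727996·117/10000⌋=43617; principal=197861-43617=154244; balance=3727996-154244=3573752
5. interest=⌊3573752·117/10000⌋=41812; principal=197861-41812=156049; balance=3573752-156049=3417703
6. interest=⌊3417703·117/10000⌋=39987; principal=197861-39987=157874; balance=3417703-157874=3259829
7. interest=⌊3259829·117/10000⌋=38139; principal=197861-38139=159722; balance=3259829-159722=3100107
8. interest=⌊3100107·117/10000⌋=36271; principal=197861-36271=161590; balance=3100107-161590=2938517
9. interest=⌊2938517·117/10000⌋=34380; principal=197861-34380=163481; balance=2938517-163481=2775036
10. interest=⌊2775036·117/10000⌋=32467; principal=197861-32467=165394; balance=2775036-165394=2609642
11. interest=⌊2609642·117/10000⌋=30532; principal=197861-30532=167329; balance=2609642-167329=2442313
12. interest=⌊2442313·117/10000⌋=28575; principal=197861-28575=169286; balance=2442313-169286=2273027
13. interest=⌊2273027·117/10000⌋=26594; principal=197861-26594=171267; balance=2273027-171267=2101760
14. interest=⌊2101760·117/10000⌋=24590; principal=197861-24590=173271; balance=2101760-173271=1928489
15. interest=⌊1928489·117/10000⌋=22563; principal=197861-22563=175298; balance=1928489-175298=1753191
16. interest=⌊1753191·117/10000⌋=20512; principal=197861-20512=177349; balance=1753191-177349=1575842
17. interest=⌊1575842·117/10000⌋=18437; principal=197861-18437=179424; balance=1575842-179424=1396418
18. interest=⌊1396418·117/10000⌋=16338; principal=197861-16338=181523; balance=1396418-181523=1214895
19. interest=⌊1214895·117/10000⌋=14214; principal=197861-14214=183647; balance=1214895-183647=1031248
20. interest=⌊1031248·117/10000⌋=12065; principal=197861-12065=185796; balance=1031248-185796=845452
21. interest=⌊845452·117/10000⌋=9891; principal=197861-9891=187970; balance=845452-187970=657482
22. interest=⌊657482·117/10000⌋=7692; principal=197861-7692=190169; balance=657482-190169=467313
23. interest=⌊467313·117/10000⌋=5467; principal=197861-5467=192394; balance=467313-192394=274919
24. interest=⌊274919·117/10000⌋=3216; principal=197861-3216=194645; balance=274919-194645=80274
25. interest=⌊80274·117/10000⌋=939; principal=min(197861-939,80274)=80274; balance=80274-80274=0

1 48907 148954 4031153
2 47164 150697 3880456
3 45401 152460 3727996
4 43617 154244 3573752
5 41812 156049 3417703
6 39987 157874 3259829
7 38139 159722 3100107
8 36271 161590 2938517
9 34380 163481 2775036
10 32467 165394 2609642
11 30532 167329 2442313
12 28575 169286 2273027
13 26594 171267 2101760
14 24590 173271 1928489
15 22563 175298 1753191
16 20512 177349 1575842
17 18437 179424 1396418
18 16338 181523 1214895
19 14214 183647 1031248
20 12065 185796 845452
21 9891 187970 657482
22 7692 190169 467313
23 5467 192394 274919
24 3216 194645 80274
25 939 80274 0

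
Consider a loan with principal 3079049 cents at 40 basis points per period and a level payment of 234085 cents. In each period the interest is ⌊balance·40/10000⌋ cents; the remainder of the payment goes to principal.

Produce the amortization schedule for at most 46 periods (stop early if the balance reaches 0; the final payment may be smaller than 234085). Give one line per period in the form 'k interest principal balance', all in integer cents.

1. interest=⌊3079049·40/10000⌋=12316; principal=234085-12316=221769; balance=3079049-221769=2857280
2. interest=⌊2857280·40/10000⌋=11429; principal=234085-11429=222656; balance=2857280-222656=2634624
3. interest=⌊2634624·40/10000⌋=10538; principal=234085-10538=223547; balance=2634624-223547=2411077
4. interest=⌊2411077·40/10000⌋=9644; principal=234085-9644=224441; balance=2411077-224441=2186636
5. interest=⌊2186636·40/10000⌋=8746; principal=234085-8746=225339; balance=2186636-225339=1961297
6. interest=⌊1961297·40/10000⌋=7845; principal=234085-7845=226240; balance=1961297-226240=1735057
7. interest=⌊1735057·40/10000⌋=6940; principal=234085-6940=227145; balance=1735057-227145=1507912
8. interest=⌊1507912·40/10000⌋=6031; principal=234085-6031=228054; balance=1507912-228054=1279858
9. interest=⌊1279858·40/10000⌋=5119; principal=234085-5119=228966; balance=1279858-228966=1050892
10. interest=⌊1050892·40/10000⌋=4203; principal=234085-4203=229882; balance=1050892-229882=821010
11. interest=⌊821010·40/10000⌋=3284; principal=234085-3284=230801; balance=821010-230801=590209
12. interest=⌊590209·40/10000⌋=2360; principal=234085-2360=231725; balance=590209-231725=358484
13. interest=⌊358484·40/10000⌋=1433; principal=234085-1433=232652; balance=358484-232652=125832
14. interest=⌊125832·40/10000⌋=503; principal=min(234085-503,125832)=125832; balance=125832-125832=0

1 12316 221769 2857280
2 11429 222656 2634624
3 10538 223547 2411077
4 9644 224441 2186636
5 8746 225339 1961297
6 7845 226240 1735057
7 6940 227145 1507912
8 6031 228054 1279858
9 5119 228966 1050892
10 4203 229882 821010
11 3284 230801 590209
12 2360 231725 358484
13 1433 232652 125832
14 503 125832 0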